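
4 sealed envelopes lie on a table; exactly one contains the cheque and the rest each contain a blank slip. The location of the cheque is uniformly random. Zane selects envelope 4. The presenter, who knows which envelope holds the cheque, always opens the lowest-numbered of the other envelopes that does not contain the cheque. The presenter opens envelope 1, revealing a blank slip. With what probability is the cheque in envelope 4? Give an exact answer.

Condition on the true location of the cheque.
If it is in envelope 1 (prior 1/4): the presenter opened envelope 1, so this case is ruled out; weight (1/4)·0 = 0.
If it is in any of envelopes 2, 3, and 4 (prior 1/4 each): envelope 1 is the lowest-numbered option available, probability 1; weight (1/4)·1 = 1/4 each.
The weights sum to 3/4.
So P(the cheque in envelope 4 | the presenter opened envelope 1) = (1/4) / (3/4) = 1/3.

1/3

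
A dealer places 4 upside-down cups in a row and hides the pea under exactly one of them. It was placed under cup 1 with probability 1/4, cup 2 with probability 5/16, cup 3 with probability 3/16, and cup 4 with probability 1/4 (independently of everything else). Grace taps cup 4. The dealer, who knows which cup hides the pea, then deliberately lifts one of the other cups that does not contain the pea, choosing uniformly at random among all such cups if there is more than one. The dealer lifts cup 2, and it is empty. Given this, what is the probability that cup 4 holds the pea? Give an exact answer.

8/29

Condition on the true location of the pea.
If it is under cup 1 (prior 1/4): the dealer has 2 equally likely choices, so probability 1/2; weight (1/4)·(1/2) = 1/8.
If it is under cup 2 (prior 5/16): the dealer opened cup 2, so this case is ruled out; weight (5/16)·0 = 0.
If it is under cup 3 (prior 3/16): the dealer has 2 equally likely choices, so probability 1/2; weight (3/16)·(1/2) = 3/32.
If it is under cup 4 (prior 1/4): the dealer has 3 equally likely choices, so probability 1/3; weight (1/4)·(1/3) = 1/12.
The weights sum to 29/96.
So P(the pea under cup 4 | the dealer opened cup 2) = (1/12) / (29/96) = 8/29.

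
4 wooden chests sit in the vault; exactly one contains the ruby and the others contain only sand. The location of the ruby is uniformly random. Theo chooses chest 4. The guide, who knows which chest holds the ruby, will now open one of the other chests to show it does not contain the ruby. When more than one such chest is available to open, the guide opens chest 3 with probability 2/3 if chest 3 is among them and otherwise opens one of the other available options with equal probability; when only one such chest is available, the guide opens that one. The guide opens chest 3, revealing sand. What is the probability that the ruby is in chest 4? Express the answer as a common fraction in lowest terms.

Condition on the true location of the ruby.
If it is in any of chests 1, 2, and 4 (prior 1/4 each): chest 3 is available, opened with probability 2/3; weight (1/4)·(2/3) = 1/6 each.
If it is in chest 3 (prior 1/4): the guide opened chest 3, so this case is ruled out; weight (1/4)·0 = 0.
The weights sum to 1/2.
So P(the ruby in chest 4 | the guide opened chest 3) = (1/6) / (1/2) = 1/3.

1/3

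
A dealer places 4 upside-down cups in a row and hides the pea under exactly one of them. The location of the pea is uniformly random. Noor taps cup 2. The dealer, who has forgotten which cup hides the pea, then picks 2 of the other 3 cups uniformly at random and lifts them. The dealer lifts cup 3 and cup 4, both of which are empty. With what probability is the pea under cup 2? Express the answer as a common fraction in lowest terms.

1/2

Apply Bayes' rule, conditioning on where the pea actually is.
If it is under either of cups 1 and 2 (prior 1/4 each): the dealer picks exactly this set with probability 1/3 regardless, and none is the prize; weight (1/4)·(1/3) = 1/12 each.
If it is under either of cups 3 and 4 (prior 1/4 each): that cup was opened and seen not to hold the prize — ruled out; weight (1/4)·0 = 0 each.
The weights sum to 1/6.
So P(the pea under cup 2 | the dealer opened cup 3 and cup 4) = (1/12) / (1/6) = 1/2.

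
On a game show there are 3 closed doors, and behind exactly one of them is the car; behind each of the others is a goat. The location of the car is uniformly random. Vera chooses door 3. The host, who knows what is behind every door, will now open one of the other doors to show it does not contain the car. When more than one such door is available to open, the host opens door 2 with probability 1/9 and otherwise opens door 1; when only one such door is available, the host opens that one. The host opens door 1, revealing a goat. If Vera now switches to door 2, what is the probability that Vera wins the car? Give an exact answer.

9/17

Condition on the true location of the car.
If it is behind door 1 (prior 1/3): the host opened door 1, so this case is ruled out; weight (1/3)·0 = 0.
If it is behind door 2 (prior 1/3): only door 1 is available, probability 1; weight (1/3)·1 = 1/3.
If it is behind door 3 (prior 1/3): door 2 is available but not opened, probability 8/9; weight (1/3)·(8/9) = 8/27.
The weights sum to 17/27.
So P(the car behind door 2 | the host opened door 1) = (1/3) / (17/27) = 9/17.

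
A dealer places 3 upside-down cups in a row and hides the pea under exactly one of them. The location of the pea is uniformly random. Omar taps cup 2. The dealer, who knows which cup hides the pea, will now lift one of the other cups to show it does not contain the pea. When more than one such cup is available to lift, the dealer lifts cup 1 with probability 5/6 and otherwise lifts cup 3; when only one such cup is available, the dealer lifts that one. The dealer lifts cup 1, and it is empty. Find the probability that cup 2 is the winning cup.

5/11

Condition on the true location of the pea.
If it is under cup 1 (prior 1/3): the dealer opened cup 1, so this case is ruled out; weight (1/3)·0 = 0.
If it is under cup 2 (prior 1/3): cup 1 is available, opened with probability 5/6; weight (1/3)·(5/6) = 5/18.
If it is under cup 3 (prior 1/3): only cup 1 is available, probability 1; weight (1/3)·1 = 1/3.
The weights sum to 11/18.
So P(the pea under cup 2 | the dealer opened cup 1) = (5/18) / (11/18) = 5/11.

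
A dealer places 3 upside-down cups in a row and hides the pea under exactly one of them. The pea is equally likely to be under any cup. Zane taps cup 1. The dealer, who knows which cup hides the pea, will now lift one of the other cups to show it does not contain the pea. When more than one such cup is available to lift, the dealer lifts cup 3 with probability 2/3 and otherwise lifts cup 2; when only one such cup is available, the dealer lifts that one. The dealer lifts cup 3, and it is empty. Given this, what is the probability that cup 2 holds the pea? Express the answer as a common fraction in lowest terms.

Apply Bayes' rule, conditioning on where the pea actually is.
If it is under cup 1 (prior 1/3): cup 3 is available, opened with probability 2/3; weight (1/3)·(2/3) = 2/9.
If it is under cup 2 (prior 1/3): only cup 3 is available, probability 1; weight (1/3)·1 = 1/3.
If it is under cup 3 (prior 1/3): the dealer opened cup 3, so this case is ruled out; weight (1/3)·0 = 0.
The weights sum to 5/9.
So P(the pea under cup 2 | the dealer opened cup 3) = (1/3) / (5/9) = 3/5.

3/5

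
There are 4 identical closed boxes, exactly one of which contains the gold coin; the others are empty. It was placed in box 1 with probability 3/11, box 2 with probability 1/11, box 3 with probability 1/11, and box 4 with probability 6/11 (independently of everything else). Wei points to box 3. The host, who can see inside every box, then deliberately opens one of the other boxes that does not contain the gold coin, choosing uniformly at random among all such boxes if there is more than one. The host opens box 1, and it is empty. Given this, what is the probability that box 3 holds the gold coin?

Consider each possible location of the gold coin in turn.
If it is in box 1 (prior 3/11): the host opened box 1, so this case is ruled out; weight (3/11)·0 = 0.
If it is in box 2 (prior 1/11): the host has 2 equally likely choices, so probability 1/2; weight (1/11)·(1/2) = 1/22.
If it is in box 3 (prior 1/11): the host has 3 equally likely choices, so probability 1/3; weight (1/11)·(1/3) = 1/33.
If it is in box 4 (prior 6/11): the host has 2 equally likely choices, so probability 1/2; weight (6/11)·(1/2) = 3/11.
The weights sum to 23/66.
So P(the gold coin in box 3 | the host opened box 1) = (1/33) / (23/66) = 2/23.

2/23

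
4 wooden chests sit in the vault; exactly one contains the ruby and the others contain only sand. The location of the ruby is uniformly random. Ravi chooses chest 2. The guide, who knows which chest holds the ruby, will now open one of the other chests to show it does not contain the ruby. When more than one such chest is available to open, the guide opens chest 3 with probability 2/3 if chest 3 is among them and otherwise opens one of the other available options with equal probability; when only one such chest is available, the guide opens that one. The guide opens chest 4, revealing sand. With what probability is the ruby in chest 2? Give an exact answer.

Condition on the true location of the ruby.
If it is in chest 1 (prior 1/4): chest 3 is available but not opened, probability 1/3; weight (1/4)·(1/3) = 1/12.
If it is in chest 2 (prior 1/4): chest 3 is available but not opened; chest 4 gets probability (1 − 2/3)/2 = 1/6; weight (1/4)·(1/6) = 1/24.
If it is in chest 3 (prior 1/4): chest 3 holds the prize so is unavailable; the guide chooses uniformly among the 2 others, probability 1/2; weight (1/4)·(1/2) = 1/8.
If it is in chest 4 (prior 1/4): the guide opened chest 4, so this case is ruled out; weight (1/4)·0 = 0.
The weights sum to 1/4.
So P(the ruby in chest 2 | the guide opened chest 4) = (1/24) / (1/4) = 1/6.

1/6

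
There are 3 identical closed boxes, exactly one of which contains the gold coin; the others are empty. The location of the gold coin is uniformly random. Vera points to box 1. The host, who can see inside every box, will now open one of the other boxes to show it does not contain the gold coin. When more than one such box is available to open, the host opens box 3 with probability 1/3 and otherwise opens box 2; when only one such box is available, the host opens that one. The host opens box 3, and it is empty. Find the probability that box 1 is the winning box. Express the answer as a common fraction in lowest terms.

1/4

Consider each possible location of the gold coin in turn.
If it is in box 1 (prior 1/3): box 3 is available, opened with probability 1/3; weight (1/3)·(1/3) = 1/9.
If it is in box 2 (prior 1/3): only box 3 is available, probability 1; weight (1/3)·1 = 1/3.
If it is in box 3 (prior 1/3): the host opened box 3, so this case is ruled out; weight (1/3)·0 = 0.
The weights sum to 4/9.
So P(the gold coin in box 1 | the host opened box 3) = (1/9) / (4/9) = 1/4.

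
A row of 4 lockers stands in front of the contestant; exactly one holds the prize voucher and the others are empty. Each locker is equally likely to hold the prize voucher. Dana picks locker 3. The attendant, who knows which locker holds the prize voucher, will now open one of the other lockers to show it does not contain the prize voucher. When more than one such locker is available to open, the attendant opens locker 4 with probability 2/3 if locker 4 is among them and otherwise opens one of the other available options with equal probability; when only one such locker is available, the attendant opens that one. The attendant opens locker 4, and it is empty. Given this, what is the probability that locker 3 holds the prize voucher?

1/3

Apply Bayes' rule, conditioning on where the prize voucher actually is.
If it is in any of lockers 1, 2, and 3 (prior 1/4 each): locker 4 is available, opened with probability 2/3; weight (1/4)·(2/3) = 1/6 each.
If it is in locker 4 (prior 1/4): the attendant opened locker 4, so this case is ruled out; weight (1/4)·0 = 0.
The weights sum to 1/2.
So P(the prize voucher in locker 3 | the attendant opened locker 4) = (1/6) / (1/2) = 1/3.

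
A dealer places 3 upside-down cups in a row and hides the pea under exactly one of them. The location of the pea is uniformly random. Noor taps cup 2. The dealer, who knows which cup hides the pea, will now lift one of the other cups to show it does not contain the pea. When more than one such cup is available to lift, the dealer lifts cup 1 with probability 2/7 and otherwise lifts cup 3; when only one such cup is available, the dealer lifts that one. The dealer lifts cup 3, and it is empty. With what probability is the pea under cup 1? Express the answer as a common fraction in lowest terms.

7/12

Condition on the true location of the pea.
If it is under cup 1 (prior 1/3): only cup 3 is available, probability 1; weight (1/3)·1 = 1/3.
If it is under cup 2 (prior 1/3): cup 1 is available but not opened, probability 5/7; weight (1/3)·(5/7) = 5/21.
If it is under cup 3 (prior 1/3): the dealer opened cup 3, so this case is ruled out; weight (1/3)·0 = 0.
The weights sum to 4/7.
So P(the pea under cup 1 | the dealer opened cup 3) = (1/3) / (4/7) = 7/12.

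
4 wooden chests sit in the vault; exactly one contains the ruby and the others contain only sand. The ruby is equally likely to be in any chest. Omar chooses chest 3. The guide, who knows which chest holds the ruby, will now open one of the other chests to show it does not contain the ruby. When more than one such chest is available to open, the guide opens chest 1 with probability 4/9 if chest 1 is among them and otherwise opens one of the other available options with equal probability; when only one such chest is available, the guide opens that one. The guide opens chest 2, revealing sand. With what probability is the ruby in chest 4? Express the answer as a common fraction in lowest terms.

5/12

Condition on the true location of the ruby.
If it is in chest 1 (prior 1/4): chest 1 holds the prize so is unavailable; the guide chooses uniformly among the 2 others, probability 1/2; weight (1/4)·(1/2) = 1/8.
If it is in chest 2 (prior 1/4): the guide opened chest 2, so this case is ruled out; weight (1/4)·0 = 0.
If it is in chest 3 (prior 1/4): chest 1 is available but not opened; chest 2 gets probability (1 − 4/9)/2 = 5/18; weight (1/4)·(5/18) = 5/72.
If it is in chest 4 (prior 1/4): chest 1 is available but not opened, probability 5/9; weight (1/4)·(5/9) = 5/36.
The weights sum to 1/3.
So P(the ruby in chest 4 | the guide opened chest 2) = (5/36) / (1/3) = 5/12.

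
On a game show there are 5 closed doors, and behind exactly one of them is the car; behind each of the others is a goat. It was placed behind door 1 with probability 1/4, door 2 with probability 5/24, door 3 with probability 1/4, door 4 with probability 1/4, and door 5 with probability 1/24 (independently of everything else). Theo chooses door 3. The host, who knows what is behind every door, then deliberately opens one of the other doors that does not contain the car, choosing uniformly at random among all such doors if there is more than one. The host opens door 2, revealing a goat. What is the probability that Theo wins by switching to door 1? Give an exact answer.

12/35

Condition on the true location of the car.
If it is behind either of doors 1 and 4 (prior 1/4 each): the host has 3 equally likely choices, so probability 1/3; weight (1/4)·(1/3) = 1/12 each.
If it is behind door 2 (prior 5/24): the host opened door 2, so this case is ruled out; weight (5/24)·0 = 0.
If it is behind door 3 (prior 1/4): the host has 4 equally likely choices, so probability 1/4; weight (1/4)·(1/4) = 1/16.
If it is behind door 5 (prior 1/24): the host has 3 equally likely choices, so probability 1/3; weight (1/24)·(1/3) = 1/72.
The weights sum to 35/144.
So P(the car behind door 1 | the host opened door 2) = (1/12) / (35/144) = 12/35.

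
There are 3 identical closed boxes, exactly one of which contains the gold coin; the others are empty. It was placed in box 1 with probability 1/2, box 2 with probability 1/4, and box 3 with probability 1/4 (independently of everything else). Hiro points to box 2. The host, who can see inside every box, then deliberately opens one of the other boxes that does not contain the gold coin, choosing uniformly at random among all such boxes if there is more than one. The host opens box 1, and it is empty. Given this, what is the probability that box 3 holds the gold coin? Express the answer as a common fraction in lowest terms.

2/3

Consider each possible location of the gold coin in turn.
If it is in box 1 (prior 1/2): the host opened box 1, so this case is ruled out; weight (1/2)·0 = 0.
If it is in box 2 (prior 1/4): the host has 2 equally likely choices, so probability 1/2; weight (1/4)·(1/2) = 1/8.
If it is in box 3 (prior 1/4): the host has no choice, probability 1; weight (1/4)·1 = 1/4.
The weights sum to 3/8.
So P(the gold coin in box 3 | the host opened box 1) = (1/4) / (3/8) = 2/3.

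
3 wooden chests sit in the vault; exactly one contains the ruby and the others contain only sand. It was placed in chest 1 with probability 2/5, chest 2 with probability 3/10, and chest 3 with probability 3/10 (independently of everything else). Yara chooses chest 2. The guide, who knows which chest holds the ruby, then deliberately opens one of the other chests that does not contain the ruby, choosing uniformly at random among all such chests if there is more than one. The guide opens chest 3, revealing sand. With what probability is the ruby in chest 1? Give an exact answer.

8/11

Apply Bayes' rule, conditioning on where the ruby actually is.
If it is in chest 1 (prior 2/5): the guide has no choice, probability 1; weight (2/5)·1 = 2/5.
If it is in chest 2 (prior 3/10): the guide has 2 equally likely choices, so probability 1/2; weight (3/10)·(1/2) = 3/20.
If it is in chest 3 (prior 3/10): the guide opened chest 3, so this case is ruled out; weight (3/10)·0 = 0.
The weights sum to 11/20.
So P(the ruby in chest 1 | the guide opened chest 3) = (2/5) / (11/20) = 8/11.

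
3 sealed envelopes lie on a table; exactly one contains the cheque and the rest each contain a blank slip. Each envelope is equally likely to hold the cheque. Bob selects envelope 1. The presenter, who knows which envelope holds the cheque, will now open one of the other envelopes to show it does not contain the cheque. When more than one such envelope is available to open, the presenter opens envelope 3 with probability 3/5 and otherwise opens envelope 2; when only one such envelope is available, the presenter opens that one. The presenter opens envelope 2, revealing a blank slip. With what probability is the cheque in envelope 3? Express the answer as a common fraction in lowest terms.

5/7

Consider each possible location of the cheque in turn.
If it is in envelope 1 (prior 1/3): envelope 3 is available but not opened, probability 2/5; weight (1/3)·(2/5) = 2/15.
If it is in envelope 2 (prior 1/3): the presenter opened envelope 2, so this case is ruled out; weight (1/3)·0 = 0.
If it is in envelope 3 (prior 1/3): only envelope 2 is available, probability 1; weight (1/3)·1 = 1/3.
The weights sum to 7/15.
So P(the cheque in envelope 3 | the presenter opened envelope 2) = (1/3) / (7/15) = 5/7.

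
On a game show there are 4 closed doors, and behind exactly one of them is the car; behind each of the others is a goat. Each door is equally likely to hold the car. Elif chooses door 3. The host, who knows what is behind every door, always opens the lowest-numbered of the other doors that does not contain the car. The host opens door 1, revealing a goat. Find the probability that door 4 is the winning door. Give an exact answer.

1/3

Condition on the true location of the car.
If it is behind door 1 (prior 1/4): the host opened door 1, so this case is ruled out; weight (1/4)·0 = 0.
If it is behind any of doors 2, 3, and 4 (prior 1/4 each): door 1 is the lowest-numbered option available, probability 1; weight (1/4)·1 = 1/4 each.
The weights sum to 3/4.
So P(the car behind door 4 | the host opened door 1) = (1/4) / (3/4) = 1/3.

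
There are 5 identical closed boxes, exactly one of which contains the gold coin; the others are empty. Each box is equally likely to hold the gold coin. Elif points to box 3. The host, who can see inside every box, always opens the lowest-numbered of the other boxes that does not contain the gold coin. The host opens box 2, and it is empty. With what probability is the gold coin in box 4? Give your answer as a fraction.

Consider each possible location of the gold coin in turn.
If it is in box 1 (prior 1/5): box 2 is the lowest-numbered option available, probability 1; weight (1/5)·1 = 1/5.
If it is in box 2 (prior 1/5): the host opened box 2, so this case is ruled out; weight (1/5)·0 = 0.
If it is in any of boxes 3, 4, and 5 (prior 1/5 each): the host would have opened box 1 instead, probability 0; weight (1/5)·0 = 0 each.
The weights sum to 1/5.
So P(the gold coin in box 4 | the host opened box 2) = 0 / (1/5) = 0.

0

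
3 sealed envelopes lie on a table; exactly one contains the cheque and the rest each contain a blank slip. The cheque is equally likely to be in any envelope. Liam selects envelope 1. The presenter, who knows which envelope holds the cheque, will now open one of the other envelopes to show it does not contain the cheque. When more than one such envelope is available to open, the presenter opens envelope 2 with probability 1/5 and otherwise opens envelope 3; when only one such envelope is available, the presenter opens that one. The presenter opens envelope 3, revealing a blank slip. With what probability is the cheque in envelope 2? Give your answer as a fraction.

Condition on the true location of the cheque.
If it is in envelope 1 (prior 1/3): envelope 2 is available but not opened, probability 4/5; weight (1/3)·(4/5) = 4/15.
If it is in envelope 2 (prior 1/3): only envelope 3 is available, probability 1; weight (1/3)·1 = 1/3.
If it is in envelope 3 (prior 1/3): the presenter opened envelope 3, so this case is ruled out; weight (1/3)·0 = 0.
The weights sum to 3/5.
So P(the cheque in envelope 2 | the presenter opened envelope 3) = (1/3) / (3/5) = 5/9.

5/9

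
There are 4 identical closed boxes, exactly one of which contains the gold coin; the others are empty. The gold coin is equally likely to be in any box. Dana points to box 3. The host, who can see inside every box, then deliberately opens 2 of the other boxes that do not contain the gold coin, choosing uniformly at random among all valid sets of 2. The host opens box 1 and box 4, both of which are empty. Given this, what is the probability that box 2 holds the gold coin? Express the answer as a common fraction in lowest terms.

3/4

Condition on the true location of the gold coin.
If it is in either of boxes 1 and 4 (prior 1/4 each): that box was opened and seen not to hold the prize — ruled out; weight (1/4)·0 = 0 each.
If it is in box 2 (prior 1/4): the host has no choice, probability 1; weight (1/4)·1 = 1/4.
If it is in box 3 (prior 1/4): the host has 3 equally likely choices, so probability 1/3; weight (1/4)·(1/3) = 1/12.
The weights sum to 1/3.
So P(the gold coin in box 2 | the host opened box 1 and box 4) = (1/4) / (1/3) = 3/4.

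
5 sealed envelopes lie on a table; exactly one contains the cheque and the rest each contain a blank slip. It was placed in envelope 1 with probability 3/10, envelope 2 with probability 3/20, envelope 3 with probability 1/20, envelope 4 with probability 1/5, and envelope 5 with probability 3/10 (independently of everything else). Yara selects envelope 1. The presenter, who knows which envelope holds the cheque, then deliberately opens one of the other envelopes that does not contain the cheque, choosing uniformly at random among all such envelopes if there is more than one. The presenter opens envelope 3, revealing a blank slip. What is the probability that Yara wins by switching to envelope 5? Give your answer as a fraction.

Consider each possible location of the cheque in turn.
If it is in envelope 1 (prior 3/10): the presenter has 4 equally likely choices, so probability 1/4; weight (3/10)·(1/4) = 3/40.
If it is in envelope 2 (prior 3/20): the presenter has 3 equally likely choices, so probability 1/3; weight (3/20)·(1/3) = 1/20.
If it is in envelope 3 (prior 1/20): the presenter opened envelope 3, so this case is ruled out; weight (1/20)·0 = 0.
If it is in envelope 4 (prior 1/5): the presenter has 3 equally likely choices, so probability 1/3; weight (1/5)·(1/3) = 1/15.
If it is in envelope 5 (prior 3/10): the presenter has 3 equally likely choices, so probability 1/3; weight (3/10)·(1/3) = 1/10.
The weights sum to 7/24.
So P(the cheque in envelope 5 | the presenter opened envelope 3) = (1/10) / (7/24) = 12/35.

12/35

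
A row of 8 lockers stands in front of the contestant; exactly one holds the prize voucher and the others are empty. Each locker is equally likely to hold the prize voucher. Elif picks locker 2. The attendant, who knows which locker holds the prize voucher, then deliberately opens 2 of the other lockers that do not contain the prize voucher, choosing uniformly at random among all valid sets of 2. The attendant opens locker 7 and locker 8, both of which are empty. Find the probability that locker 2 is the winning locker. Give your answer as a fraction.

1/8

Condition on the true location of the prize voucher.
If it is in any of lockers 1, 3, 4, 5, and 6 (prior 1/8 each): the attendant has 15 equally likely choices, so probability 1/15; weight (1/8)·(1/15) = 1/120 each.
If it is in locker 2 (prior 1/8): the attendant has 21 equally likely choices, so probability 1/21; weight (1/8)·(1/21) = 1/168.
If it is in either of lockers 7 and 8 (prior 1/8 each): that locker was opened and seen not to hold the prize — ruled out; weight (1/8)·0 = 0 each.
The weights sum to 1/21.
So P(the prize voucher in locker 2 | the attendant opened locker 7 and locker 8) = (1/168) / (1/21) = 1/8.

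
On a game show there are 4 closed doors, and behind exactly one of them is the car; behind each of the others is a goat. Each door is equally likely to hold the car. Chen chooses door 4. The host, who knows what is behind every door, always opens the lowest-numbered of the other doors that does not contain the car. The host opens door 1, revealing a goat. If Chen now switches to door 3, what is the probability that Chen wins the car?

1/3

Condition on the true location of the car.
If it is behind door 1 (prior 1/4): the host opened door 1, so this case is ruled out; weight (1/4)·0 = 0.
If it is behind any of doors 2, 3, and 4 (prior 1/4 each): door 1 is the lowest-numbered option available, probability 1; weight (1/4)·1 = 1/4 each.
The weights sum to 3/4.
So P(the car behind door 3 | the host opened door 1) = (1/4) / (3/4) = 1/3.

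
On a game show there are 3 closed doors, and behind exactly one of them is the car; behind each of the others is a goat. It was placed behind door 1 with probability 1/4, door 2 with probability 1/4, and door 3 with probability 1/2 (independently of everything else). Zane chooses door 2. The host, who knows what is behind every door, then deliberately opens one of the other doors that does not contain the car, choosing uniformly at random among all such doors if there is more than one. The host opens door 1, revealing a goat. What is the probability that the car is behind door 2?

Consider each possible location of the car in turn.
If it is behind door 1 (prior 1/4): the host opened door 1, so this case is ruled out; weight (1/4)·0 = 0.
If it is behind door 2 (prior 1/4): the host has 2 equally likely choices, so probability 1/2; weight (1/4)·(1/2) = 1/8.
If it is behind door 3 (prior 1/2): the host has no choice, probability 1; weight (1/2)·1 = 1/2.
The weights sum to 5/8.
So P(the car behind door 2 | the host opened door 1) = (1/8) / (5/8) = 1/5.

1/5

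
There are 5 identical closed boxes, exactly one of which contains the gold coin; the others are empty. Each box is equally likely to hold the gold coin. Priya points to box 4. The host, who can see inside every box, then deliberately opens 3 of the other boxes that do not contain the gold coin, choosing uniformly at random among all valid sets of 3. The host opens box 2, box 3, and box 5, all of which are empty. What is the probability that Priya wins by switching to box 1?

Condition on the true location of the gold coin.
If it is in box 1 (prior 1/5): the host has no choice, probability 1; weight (1/5)·1 = 1/5.
If it is in any of boxes 2, 3, and 5 (prior 1/5 each): that box was opened and seen not to hold the prize — ruled out; weight (1/5)·0 = 0 each.
If it is in box 4 (prior 1/5): the host has 4 equally likely choices, so probability 1/4; weight (1/5)·(1/4) = 1/20.
The weights sum to 1/4.
So P(the gold coin in box 1 | the host opened box 2, box 3, and box 5) = (1/5) / (1/4) = 4/5.

4/5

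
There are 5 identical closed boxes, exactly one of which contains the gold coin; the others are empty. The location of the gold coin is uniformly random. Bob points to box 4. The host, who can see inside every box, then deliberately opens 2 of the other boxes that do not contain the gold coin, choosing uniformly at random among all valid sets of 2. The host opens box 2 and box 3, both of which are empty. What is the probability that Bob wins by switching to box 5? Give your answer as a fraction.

Consider each possible location of the gold coin in turn.
If it is in either of boxes 1 and 5 (prior 1/5 each): the host has 3 equally likely choices, so probability 1/3; weight (1/5)·(1/3) = 1/15 each.
If it is in either of boxes 2 and 3 (prior 1/5 each): that box was opened and seen not to hold the prize — ruled out; weight (1/5)·0 = 0 each.
If it is in box 4 (prior 1/5): the host has 6 equally likely choices, so probability 1/6; weight (1/5)·(1/6) = 1/30.
The weights sum to 1/6.
So P(the gold coin in box 5 | the host opened box 2 and box 3) = (1/15) / (1/6) = 2/5.

2/5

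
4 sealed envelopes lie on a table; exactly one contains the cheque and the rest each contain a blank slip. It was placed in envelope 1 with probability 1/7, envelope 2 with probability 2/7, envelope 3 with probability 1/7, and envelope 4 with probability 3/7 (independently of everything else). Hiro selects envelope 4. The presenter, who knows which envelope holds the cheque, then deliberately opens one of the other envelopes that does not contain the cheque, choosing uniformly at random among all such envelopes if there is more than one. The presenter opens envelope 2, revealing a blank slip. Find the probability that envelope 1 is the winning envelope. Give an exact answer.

1/4

Apply Bayes' rule, conditioning on where the cheque actually is.
If it is in either of envelopes 1 and 3 (prior 1/7 each): the presenter has 2 equally likely choices, so probability 1/2; weight (1/7)·(1/2) = 1/14 each.
If it is in envelope 2 (prior 2/7): the presenter opened envelope 2, so this case is ruled out; weight (2/7)·0 = 0.
If it is in envelope 4 (prior 3/7): the presenter has 3 equally likely choices, so probability 1/3; weight (3/7)·(1/3) = 1/7.
The weights sum to 2/7.
So P(the cheque in envelope 1 | the presenter opened envelope 2) = (1/14) / (2/7) = 1/4.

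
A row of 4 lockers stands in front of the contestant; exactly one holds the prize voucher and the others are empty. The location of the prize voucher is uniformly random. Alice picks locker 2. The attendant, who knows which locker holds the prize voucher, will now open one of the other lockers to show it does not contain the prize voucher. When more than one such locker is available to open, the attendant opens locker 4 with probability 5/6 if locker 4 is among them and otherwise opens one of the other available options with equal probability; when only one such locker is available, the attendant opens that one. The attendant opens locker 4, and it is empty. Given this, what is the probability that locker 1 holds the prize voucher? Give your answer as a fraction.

1/3

Apply Bayes' rule, conditioning on where the prize voucher actually is.
If it is in any of lockers 1, 2, and 3 (prior 1/4 each): locker 4 is available, opened with probability 5/6; weight (1/4)·(5/6) = 5/24 each.
If it is in locker 4 (prior 1/4): the attendant opened locker 4, so this case is ruled out; weight (1/4)·0 = 0.
The weights sum to 5/8.
So P(the prize voucher in locker 1 | the attendant opened locker 4) = (5/24) / (5/8) = 1/3.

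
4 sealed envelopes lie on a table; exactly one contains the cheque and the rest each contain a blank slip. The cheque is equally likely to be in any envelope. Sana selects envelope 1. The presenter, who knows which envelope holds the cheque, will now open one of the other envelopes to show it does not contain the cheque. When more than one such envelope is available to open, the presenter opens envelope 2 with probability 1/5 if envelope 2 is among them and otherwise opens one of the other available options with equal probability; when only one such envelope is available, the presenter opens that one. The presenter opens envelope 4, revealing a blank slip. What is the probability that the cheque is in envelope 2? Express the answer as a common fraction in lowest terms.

Consider each possible location of the cheque in turn.
If it is in envelope 1 (prior 1/4): envelope 2 is available but not opened; envelope 4 gets probability (1 − 1/5)/2 = 2/5; weight (1/4)·(2/5) = 1/10.
If it is in envelope 2 (prior 1/4): envelope 2 holds the prize so is unavailable; the presenter chooses uniformly among the 2 others, probability 1/2; weight (1/4)·(1/2) = 1/8.
If it is in envelope 3 (prior 1/4): envelope 2 is available but not opened, probability 4/5; weight (1/4)·(4/5) = 1/5.
If it is in envelope 4 (prior 1/4): the presenter opened envelope 4, so this case is ruled out; weight (1/4)·0 = 0.
The weights sum to 17/40.
So P(the cheque in envelope 2 | the presenter opened envelope 4) = (1/8) / (17/40) = 5/17.

5/17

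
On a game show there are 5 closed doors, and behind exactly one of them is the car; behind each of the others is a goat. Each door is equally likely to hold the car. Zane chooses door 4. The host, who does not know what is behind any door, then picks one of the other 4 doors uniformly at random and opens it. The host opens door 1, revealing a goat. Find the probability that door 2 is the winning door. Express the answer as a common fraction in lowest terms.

Because the host chose which door to open without knowing where the car is, the choice is independent of the prize location. Learning that door 1 does not hold the car simply rules out that one location and leaves the remaining 4 doors still equally likely by symmetry.
So P(the car behind door 2) = 1/4.

1/4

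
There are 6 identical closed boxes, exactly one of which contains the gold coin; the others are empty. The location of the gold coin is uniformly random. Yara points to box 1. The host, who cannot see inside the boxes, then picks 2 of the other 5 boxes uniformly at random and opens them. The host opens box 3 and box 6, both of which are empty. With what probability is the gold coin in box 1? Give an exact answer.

Because the host chose which boxes to open without knowing where the gold coin is, the choice is independent of the prize location. Learning that none of the 2 opened boxes holds the gold coin simply rules out those 2 locations and leaves the remaining 4 boxes still equally likely by symmetry.
So P(the gold coin in box 1) = 1/4.

1/4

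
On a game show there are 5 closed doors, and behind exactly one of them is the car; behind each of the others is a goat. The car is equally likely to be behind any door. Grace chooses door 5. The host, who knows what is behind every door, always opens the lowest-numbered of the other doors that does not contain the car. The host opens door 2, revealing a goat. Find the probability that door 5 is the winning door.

0

Consider each possible location of the car in turn.
If it is behind door 1 (prior 1/5): door 2 is the lowest-numbered option available, probability 1; weight (1/5)·1 = 1/5.
If it is behind door 2 (prior 1/5): the host opened door 2, so this case is ruled out; weight (1/5)·0 = 0.
If it is behind any of doors 3, 4, and 5 (prior 1/5 each): the host would have opened door 1 instead, probability 0; weight (1/5)·0 = 0 each.
The weights sum to 1/5.
So P(the car behind door 5 | the host opened door 2) = 0 / (1/5) = 0.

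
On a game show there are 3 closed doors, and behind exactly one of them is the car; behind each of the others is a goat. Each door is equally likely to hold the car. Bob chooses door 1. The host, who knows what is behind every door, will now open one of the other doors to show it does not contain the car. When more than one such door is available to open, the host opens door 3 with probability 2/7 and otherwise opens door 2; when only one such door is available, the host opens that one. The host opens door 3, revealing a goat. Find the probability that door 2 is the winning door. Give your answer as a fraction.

7/9

Consider each possible location of the car in turn.
If it is behind door 1 (prior 1/3): door 3 is available, opened with probability 2/7; weight (1/3)·(2/7) = 2/21.
If it is behind door 2 (prior 1/3): only door 3 is available, probability 1; weight (1/3)·1 = 1/3.
If it is behind door 3 (prior 1/3): the host opened door 3, so this case is ruled out; weight (1/3)·0 = 0.
The weights sum to 3/7.
So P(the car behind door 2 | the host opened door 3) = (1/3) / (3/7) = 7/9.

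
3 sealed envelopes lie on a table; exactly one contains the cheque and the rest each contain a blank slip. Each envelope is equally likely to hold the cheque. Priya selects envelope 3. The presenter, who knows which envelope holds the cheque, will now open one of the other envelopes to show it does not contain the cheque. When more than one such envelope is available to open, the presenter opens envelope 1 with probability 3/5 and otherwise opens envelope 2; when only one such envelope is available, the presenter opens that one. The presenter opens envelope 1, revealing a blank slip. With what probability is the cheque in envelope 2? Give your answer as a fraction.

Condition on the true location of the cheque.
If it is in envelope 1 (prior 1/3): the presenter opened envelope 1, so this case is ruled out; weight (1/3)·0 = 0.
If it is in envelope 2 (prior 1/3): only envelope 1 is available, probability 1; weight (1/3)·1 = 1/3.
If it is in envelope 3 (prior 1/3): envelope 1 is available, opened with probability 3/5; weight (1/3)·(3/5) = 1/5.
The weights sum to 8/15.
So P(the cheque in envelope 2 | the presenter opened envelope 1) = (1/3) / (8/15) = 5/8.

5/8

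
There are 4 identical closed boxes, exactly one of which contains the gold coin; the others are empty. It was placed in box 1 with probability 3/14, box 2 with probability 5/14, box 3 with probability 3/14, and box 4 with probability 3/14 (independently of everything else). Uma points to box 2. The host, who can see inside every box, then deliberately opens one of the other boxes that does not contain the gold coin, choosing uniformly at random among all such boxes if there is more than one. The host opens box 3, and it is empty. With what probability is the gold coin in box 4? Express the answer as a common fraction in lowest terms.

Apply Bayes' rule, conditioning on where the gold coin actually is.
If it is in either of boxes 1 and 4 (prior 3/14 each): the host has 2 equally likely choices, so probability 1/2; weight (3/14)·(1/2) = 3/28 each.
If it is in box 2 (prior 5/14): the host has 3 equally likely choices, so probability 1/3; weight (5/14)·(1/3) = 5/42.
If it is in box 3 (prior 3/14): the host opened box 3, so this case is ruled out; weight (3/14)·0 = 0.
The weights sum to 1/3.
So P(the gold coin in box 4 | the host opened box 3) = (3/28) / (1/3) = 9/28.

9/28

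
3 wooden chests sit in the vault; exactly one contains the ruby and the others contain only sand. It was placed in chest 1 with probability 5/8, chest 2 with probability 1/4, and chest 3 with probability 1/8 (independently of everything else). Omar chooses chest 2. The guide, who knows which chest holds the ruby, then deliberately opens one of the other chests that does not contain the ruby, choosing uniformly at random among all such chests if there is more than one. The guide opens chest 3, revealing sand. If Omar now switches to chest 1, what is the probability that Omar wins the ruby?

Consider each possible location of the ruby in turn.
If it is in chest 1 (prior 5/8): the guide has no choice, probability 1; weight (5/8)·1 = 5/8.
If it is in chest 2 (prior 1/4): the guide has 2 equally likely choices, so probability 1/2; weight (1/4)·(1/2) = 1/8.
If it is in chest 3 (prior 1/8): the guide opened chest 3, so this case is ruled out; weight (1/8)·0 = 0.
The weights sum to 3/4.
So P(the ruby in chest 1 | the guide opened chest 3) = (5/8) / (3/4) = 5/6.

5/6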